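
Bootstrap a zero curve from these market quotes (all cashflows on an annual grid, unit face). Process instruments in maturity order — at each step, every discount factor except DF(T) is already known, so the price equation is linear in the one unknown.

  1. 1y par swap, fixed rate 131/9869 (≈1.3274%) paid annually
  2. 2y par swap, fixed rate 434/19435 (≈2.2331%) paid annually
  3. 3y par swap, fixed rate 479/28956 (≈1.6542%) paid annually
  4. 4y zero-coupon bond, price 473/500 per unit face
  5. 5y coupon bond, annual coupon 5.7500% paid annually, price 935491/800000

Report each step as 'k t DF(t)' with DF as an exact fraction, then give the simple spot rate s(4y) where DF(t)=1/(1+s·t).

1 1 9869/10000
2 2 4783/5000
3 3 9521/10000
4 4 473/500
5 5 8969/10000
s(4y) = (1/(473/500) − 1)/(4) = 27/1892 ≈ 1.4271%

step 1 [1y] swap r/1=131/9869: DF=(1 − 131/9869·(0))/(1+131/9869) = 9869/10000 ≈ 0.986900
step 2 [2y] swap r/1=434/19435: DF=(1 − 434/19435·(0.986900))/(1+434/19435) = 4783/5000 ≈ 0.956600
step 3 [3y] swap r/1=479/28956: DF=(1 − 479/28956·(0.986900+0.956600))/(1+479/28956) = 9521/10000 ≈ 0.952100
step 4 [4y] zero: DF = P = 473/500 ≈ 0.946000
step 5 [5y] bond c/1=23/400: DF=(935491/800000 − 23/400·(0.986900+0.956600+0.952100+0.946000))/(1+23/400) = 8969/10000 ≈ 0.896900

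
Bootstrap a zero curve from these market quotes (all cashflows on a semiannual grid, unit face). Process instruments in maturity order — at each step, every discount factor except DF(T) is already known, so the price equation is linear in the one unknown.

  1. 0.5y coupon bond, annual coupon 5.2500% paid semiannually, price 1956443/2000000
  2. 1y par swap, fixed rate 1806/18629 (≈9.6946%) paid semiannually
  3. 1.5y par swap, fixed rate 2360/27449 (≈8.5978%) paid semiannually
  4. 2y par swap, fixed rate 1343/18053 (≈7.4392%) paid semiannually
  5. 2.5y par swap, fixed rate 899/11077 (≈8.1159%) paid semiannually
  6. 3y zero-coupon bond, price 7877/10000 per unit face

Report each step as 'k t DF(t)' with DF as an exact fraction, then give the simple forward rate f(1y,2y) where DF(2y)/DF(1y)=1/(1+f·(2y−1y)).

1 1/2 2383/2500
2 1 9097/10000
3 3/2 441/500
4 2 8657/10000
5 5/2 4101/5000
6 3 7877/10000
f(1y,2y) = ((9097/10000)/(8657/10000) − 1)/(1) = 40/787 ≈ 5.0826%

step 1 [0.5y] bond c/2=21/800: DF=(1956443/2000000 − 21/800·(0))/(1+21/800) = 2383/2500 ≈ 0.953200
step 2 [1y] swap r/2=903/18629: DF=(1 − 903/18629·(0.953200))/(1+903/18629) = 9097/10000 ≈ 0.909700
step 3 [1.5y] swap r/2=1180/27449: DF=(1 − 1180/27449·(0.953200+0.909700))/(1+1180/27449) = 441/500 ≈ 0.882000
step 4 [2y] swap r/2=1343/36106: DF=(1 − 1343/36106·(0.953200+0.909700+0.882000))/(1+1343/36106) = 8657/10000 ≈ 0.865700
step 5 [2.5y] swap r/2=899/22154: DF=(1 − 899/22154·(0.953200+0.909700+0.882000+0.865700))/(1+899/22154) = 4101/5000 ≈ 0.820200
step 6 [3y] zero: DF = P = 7877/10000 ≈ 0.787700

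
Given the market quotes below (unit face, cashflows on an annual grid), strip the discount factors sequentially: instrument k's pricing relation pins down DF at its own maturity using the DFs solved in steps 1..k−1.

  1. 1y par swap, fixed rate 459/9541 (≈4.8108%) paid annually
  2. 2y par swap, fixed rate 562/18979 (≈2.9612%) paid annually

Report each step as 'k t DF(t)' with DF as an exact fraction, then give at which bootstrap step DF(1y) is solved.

1 1 9541/10000
2 2 4719/5000
DF(1y) is solved at step 1

step 1 [1y] swap r/1=459/9541: DF=(1 − 459/9541·(0))/(1+459/9541) = 9541/10000 ≈ 0.954100
step 2 [2y] swap r/1=562/18979: DF=(1 − 562/18979·(0.954100))/(1+562/18979) = 4719/5000 ≈ 0.943800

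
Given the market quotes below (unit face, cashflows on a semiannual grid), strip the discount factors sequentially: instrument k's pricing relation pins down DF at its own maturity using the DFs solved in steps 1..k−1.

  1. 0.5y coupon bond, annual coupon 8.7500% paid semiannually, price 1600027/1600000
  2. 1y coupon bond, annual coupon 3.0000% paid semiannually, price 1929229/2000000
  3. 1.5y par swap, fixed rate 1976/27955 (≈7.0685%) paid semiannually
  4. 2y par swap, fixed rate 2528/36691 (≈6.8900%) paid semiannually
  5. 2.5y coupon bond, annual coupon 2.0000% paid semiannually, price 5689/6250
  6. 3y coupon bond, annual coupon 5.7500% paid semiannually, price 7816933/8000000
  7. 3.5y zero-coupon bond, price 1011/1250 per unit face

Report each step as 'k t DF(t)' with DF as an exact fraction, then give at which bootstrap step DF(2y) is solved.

1 1/2 9581/10000
2 1 4681/5000
3 3/2 2253/2500
4 2 546/625
5 5/2 8649/10000
6 3 8231/10000
7 7/2 1011/1250
DF(2y) is solved at step 4

step 1 [0.5y] bond c/2=7/160: DF=(1600027/1600000 − 7/160·(0))/(1+7/160) = 9581/10000 ≈ 0.958100
step 2 [1y] bond c/2=3/200: DF=(1929229/2000000 − 3/200·(0.958100))/(1+3/200) = 4681/5000 ≈ 0.936200
step 3 [1.5y] swap r/2=988/27955: DF=(1 − 988/27955·(0.958100+0.936200))/(1+988/27955) = 2253/2500 ≈ 0.901200
step 4 [2y] swap r/2=1264/36691: DF=(1 − 1264/36691·(0.958100+0.936200+0.901200))/(1+1264/36691) = 546/625 ≈ 0.873600
step 5 [2.5y] bond c/2=1/100: DF=(5689/6250 − 1/100·(0.958100+0.936200+0.901200+0.873600))/(1+1/100) = 8649/10000 ≈ 0.864900
step 6 [3y] bond c/2=23/800: DF=(7816933/8000000 − 23/800·(0.958100+0.936200+0.901200+0.873600+0.864900))/(1+23/800) = 8231/10000 ≈ 0.823100
step 7 [3.5y] zero: DF = P = 1011/1250 ≈ 0.808800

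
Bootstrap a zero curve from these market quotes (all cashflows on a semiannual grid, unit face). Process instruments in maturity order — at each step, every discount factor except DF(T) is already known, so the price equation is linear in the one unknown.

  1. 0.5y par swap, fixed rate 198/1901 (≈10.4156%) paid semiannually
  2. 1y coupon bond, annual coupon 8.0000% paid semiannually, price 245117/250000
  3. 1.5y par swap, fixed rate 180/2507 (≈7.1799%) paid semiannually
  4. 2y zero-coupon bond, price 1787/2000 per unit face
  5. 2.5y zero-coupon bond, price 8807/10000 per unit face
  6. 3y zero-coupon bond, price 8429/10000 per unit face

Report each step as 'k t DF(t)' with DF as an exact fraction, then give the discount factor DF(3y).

step 1 [0.5y] swap r/2=99/1901: DF=(1 − 99/1901·(0))/(1+99/1901) = 1901/2000 ≈ 0.950500
step 2 [1y] bond c/2=1/25: DF=(245117/250000 − 1/25·(0.950500))/(1+1/25) = 4531/5000 ≈ 0.906200
step 3 [1.5y] swap r/2=90/2507: DF=(1 − 90/2507·(0.950500+0.906200))/(1+90/2507) = 901/1000 ≈ 0.901000
step 4 [2y] zero: DF = P = 1787/2000 ≈ 0.893500
step 5 [2.5y] zero: DF = P = 8807/10000 ≈ 0.880700
step 6 [3y] zero: DF = P = 8429/10000 ≈ 0.842900

1 1/2 1901/2000
2 1 4531/5000
3 3/2 901/1000
4 2 1787/2000
5 5/2 8807/10000
6 3 8429/10000
DF(3y) = 8429/10000 ≈ 0.842900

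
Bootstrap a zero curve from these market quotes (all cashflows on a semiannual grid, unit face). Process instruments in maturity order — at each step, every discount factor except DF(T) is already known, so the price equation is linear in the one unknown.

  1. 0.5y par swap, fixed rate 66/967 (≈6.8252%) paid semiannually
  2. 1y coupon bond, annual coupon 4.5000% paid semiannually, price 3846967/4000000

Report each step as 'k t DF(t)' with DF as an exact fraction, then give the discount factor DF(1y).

1 1/2 967/1000
2 1 9193/10000
DF(1y) = 9193/10000 ≈ 0.919300

step 1 [0.5y] swap r/2=33/967: DF=(1 − 33/967·(0))/(1+33/967) = 967/1000 ≈ 0.967000
step 2 [1y] bond c/2=9/400: DF=(3846967/4000000 − 9/400·(0.967000))/(1+9/400) = 9193/10000 ≈ 0.919300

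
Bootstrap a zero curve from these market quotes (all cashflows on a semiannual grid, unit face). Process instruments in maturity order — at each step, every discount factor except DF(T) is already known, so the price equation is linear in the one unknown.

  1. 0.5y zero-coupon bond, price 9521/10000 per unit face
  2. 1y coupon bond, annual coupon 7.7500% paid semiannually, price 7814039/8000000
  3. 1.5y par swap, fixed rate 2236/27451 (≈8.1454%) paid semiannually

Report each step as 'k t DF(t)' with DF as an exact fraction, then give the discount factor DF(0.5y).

1 1/2 9521/10000
2 1 1131/1250
3 3/2 4441/5000
DF(0.5y) = 9521/10000 ≈ 0.952100

step 1 [0.5y] zero: DF = P = 9521/10000 ≈ 0.952100
step 2 [1y] bond c/2=31/800: DF=(7814039/8000000 − 31/800·(0.952100))/(1+31/800) = 1131/1250 ≈ 0.904800
step 3 [1.5y] swap r/2=1118/27451: DF=(1 − 1118/27451·(0.952100+0.904800))/(1+1118/27451) = 4441/5000 ≈ 0.888200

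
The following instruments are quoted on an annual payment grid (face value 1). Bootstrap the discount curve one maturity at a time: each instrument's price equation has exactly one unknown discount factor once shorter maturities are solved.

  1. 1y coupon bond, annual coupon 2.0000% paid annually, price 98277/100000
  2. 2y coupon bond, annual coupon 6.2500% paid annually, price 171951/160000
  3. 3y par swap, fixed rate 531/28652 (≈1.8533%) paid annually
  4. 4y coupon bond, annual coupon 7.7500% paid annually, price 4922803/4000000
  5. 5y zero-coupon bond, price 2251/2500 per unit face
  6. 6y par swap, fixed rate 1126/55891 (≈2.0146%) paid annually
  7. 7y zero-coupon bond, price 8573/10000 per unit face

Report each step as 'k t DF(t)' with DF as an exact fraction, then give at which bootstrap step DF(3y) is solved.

1 1 1927/2000
2 2 2387/2500
3 3 9469/10000
4 4 9361/10000
5 5 2251/2500
6 6 4437/5000
7 7 8573/10000
DF(3y) is solved at step 3

step 1 [1y] bond c/1=1/50: DF=(98277/100000 − 1/50·(0))/(1+1/50) = 1927/2000 ≈ 0.963500
step 2 [2y] bond c/1=1/16: DF=(171951/160000 − 1/16·(0.963500))/(1+1/16) = 2387/2500 ≈ 0.954800
step 3 [3y] swap r/1=531/28652: DF=(1 − 531/28652·(0.963500+0.954800))/(1+531/28652) = 9469/10000 ≈ 0.946900
step 4 [4y] bond c/1=31/400: DF=(4922803/4000000 − 31/400·(0.963500+0.954800+0.946900))/(1+31/400) = 9361/10000 ≈ 0.936100
step 5 [5y] zero: DF = P = 2251/2500 ≈ 0.900400
step 6 [6y] swap r/1=1126/55891: DF=(1 − 1126/55891·(0.963500+0.954800+0.946900+0.936100+0.900400))/(1+1126/55891) = 4437/5000 ≈ 0.887400
step 7 [7y] zero: DF = P = 8573/10000 ≈ 0.857300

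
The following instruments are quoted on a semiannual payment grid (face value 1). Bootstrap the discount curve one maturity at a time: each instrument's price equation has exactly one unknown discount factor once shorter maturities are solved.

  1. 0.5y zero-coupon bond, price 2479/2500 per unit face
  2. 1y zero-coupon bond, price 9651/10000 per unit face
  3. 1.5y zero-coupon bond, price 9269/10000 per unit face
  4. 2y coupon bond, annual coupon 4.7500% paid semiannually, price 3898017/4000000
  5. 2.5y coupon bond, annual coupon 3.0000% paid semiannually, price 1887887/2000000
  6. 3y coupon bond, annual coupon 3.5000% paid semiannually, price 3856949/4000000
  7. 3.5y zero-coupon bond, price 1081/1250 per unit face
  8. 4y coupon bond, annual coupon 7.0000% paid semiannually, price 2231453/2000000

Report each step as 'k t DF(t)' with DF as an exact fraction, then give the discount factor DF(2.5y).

1 1/2 2479/2500
2 1 9651/10000
3 3/2 9269/10000
4 2 177/200
5 5/2 8743/10000
6 3 4339/5000
7 7/2 1081/1250
8 4 539/625
DF(2.5y) = 8743/10000 ≈ 0.874300

step 1 [0.5y] zero: DF = P = 2479/2500 ≈ 0.991600
step 2 [1y] zero: DF = P = 9651/10000 ≈ 0.965100
step 3 [1.5y] zero: DF = P = 9269/10000 ≈ 0.926900
step 4 [2y] bond c/2=19/800: DF=(3898017/4000000 − 19/800·(0.991600+0.965100+0.926900))/(1+19/800) = 177/200 ≈ 0.885000
step 5 [2.5y] bond c/2=3/200: DF=(1887887/2000000 − 3/200·(0.991600+0.965100+0.926900+0.885000))/(1+3/200) = 8743/10000 ≈ 0.874300
step 6 [3y] bond c/2=7/400: DF=(3856949/4000000 − 7/400·(0.991600+0.965100+0.926900+0.885000+0.874300))/(1+7/400) = 4339/5000 ≈ 0.867800
step 7 [3.5y] zero: DF = P = 1081/1250 ≈ 0.864800
step 8 [4y] bond c/2=7/200: DF=(2231453/2000000 − 7/200·(0.991600+0.965100+0.926900+0.885000+0.874300+0.867800+0.864800))/(1+7/200) = 539/625 ≈ 0.862400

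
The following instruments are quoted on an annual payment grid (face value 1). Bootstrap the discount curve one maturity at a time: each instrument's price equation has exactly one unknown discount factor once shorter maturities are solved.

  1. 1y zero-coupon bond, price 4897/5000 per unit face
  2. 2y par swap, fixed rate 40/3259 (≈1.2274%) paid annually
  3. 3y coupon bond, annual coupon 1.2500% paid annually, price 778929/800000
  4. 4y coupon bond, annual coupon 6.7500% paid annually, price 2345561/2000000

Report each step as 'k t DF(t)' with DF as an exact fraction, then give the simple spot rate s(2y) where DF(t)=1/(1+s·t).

step 1 [1y] zero: DF = P = 4897/5000 ≈ 0.979400
step 2 [2y] swap r/1=40/3259: DF=(1 − 40/3259·(0.979400))/(1+40/3259) = 122/125 ≈ 0.976000
step 3 [3y] bond c/1=1/80: DF=(778929/800000 − 1/80·(0.979400+0.976000))/(1+1/80) = 15/16 ≈ 0.937500
step 4 [4y] bond c/1=27/400: DF=(2345561/2000000 − 27/400·(0.979400+0.976000+0.937500))/(1+27/400) = 9157/10000 ≈ 0.915700

1 1 4897/5000
2 2 122/125
3 3 15/16
4 4 9157/10000
s(2y) = (1/(122/125) − 1)/(2) = 3/244 ≈ 1.2295%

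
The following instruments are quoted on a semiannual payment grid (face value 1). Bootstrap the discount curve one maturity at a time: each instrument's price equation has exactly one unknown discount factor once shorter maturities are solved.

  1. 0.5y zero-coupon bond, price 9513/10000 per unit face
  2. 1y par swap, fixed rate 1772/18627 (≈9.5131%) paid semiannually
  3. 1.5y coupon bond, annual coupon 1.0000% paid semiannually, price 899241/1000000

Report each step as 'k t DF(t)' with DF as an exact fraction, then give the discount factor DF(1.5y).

1 1/2 9513/10000
2 1 4557/5000
3 3/2 1771/2000
DF(1.5y) = 1771/2000 ≈ 0.885500

step 1 [0.5y] zero: DF = P = 9513/10000 ≈ 0.951300
step 2 [1y] swap r/2=886/18627: DF=(1 − 886/18627·(0.951300))/(1+886/18627) = 4557/5000 ≈ 0.911400
step 3 [1.5y] bond c/2=1/200: DF=(899241/1000000 − 1/200·(0.951300+0.911400))/(1+1/200) = 1771/2000 ≈ 0.885500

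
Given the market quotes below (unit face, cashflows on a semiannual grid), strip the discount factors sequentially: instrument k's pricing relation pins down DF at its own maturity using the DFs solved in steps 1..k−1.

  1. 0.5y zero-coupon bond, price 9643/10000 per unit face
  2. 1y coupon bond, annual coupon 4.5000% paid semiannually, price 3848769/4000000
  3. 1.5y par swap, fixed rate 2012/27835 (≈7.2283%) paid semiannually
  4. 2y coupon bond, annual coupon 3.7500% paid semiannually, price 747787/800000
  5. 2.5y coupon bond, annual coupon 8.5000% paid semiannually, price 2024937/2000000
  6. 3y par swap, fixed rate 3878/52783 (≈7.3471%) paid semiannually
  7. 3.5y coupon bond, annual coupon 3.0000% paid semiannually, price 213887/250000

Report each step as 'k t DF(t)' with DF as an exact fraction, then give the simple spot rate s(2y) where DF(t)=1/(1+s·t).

1 1/2 9643/10000
2 1 4599/5000
3 3/2 4497/5000
4 2 8663/10000
5 5/2 514/625
6 3 8061/10000
7 7/2 7649/10000
s(2y) = (1/(8663/10000) − 1)/(2) = 1337/17326 ≈ 7.7167%

step 1 [0.5y] zero: DF = P = 9643/10000 ≈ 0.964300
step 2 [1y] bond c/2=9/400: DF=(3848769/4000000 − 9/400·(0.964300))/(1+9/400) = 4599/5000 ≈ 0.919800
step 3 [1.5y] swap r/2=1006/27835: DF=(1 − 1006/27835·(0.964300+0.919800))/(1+1006/27835) = 4497/5000 ≈ 0.899400
step 4 [2y] bond c/2=3/160: DF=(747787/800000 − 3/160·(0.964300+0.919800+0.899400))/(1+3/160) = 8663/10000 ≈ 0.866300
step 5 [2.5y] bond c/2=17/400: DF=(2024937/2000000 − 17/400·(0.964300+0.919800+0.899400+0.866300))/(1+17/400) = 514/625 ≈ 0.822400
step 6 [3y] swap r/2=1939/52783: DF=(1 − 1939/52783·(0.964300+0.919800+0.899400+0.866300+0.822400))/(1+1939/52783) = 8061/10000 ≈ 0.806100
step 7 [3.5y] bond c/2=3/200: DF=(213887/250000 − 3/200·(0.964300+0.919800+0.899400+0.866300+0.822400+0.806100))/(1+3/200) = 7649/10000 ≈ 0.764900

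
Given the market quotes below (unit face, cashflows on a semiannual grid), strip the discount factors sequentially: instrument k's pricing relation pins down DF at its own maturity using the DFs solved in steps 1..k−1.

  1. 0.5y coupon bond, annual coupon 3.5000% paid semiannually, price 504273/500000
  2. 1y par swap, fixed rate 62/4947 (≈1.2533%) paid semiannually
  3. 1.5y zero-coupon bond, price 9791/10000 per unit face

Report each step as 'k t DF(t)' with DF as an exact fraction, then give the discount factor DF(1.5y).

step 1 [0.5y] bond c/2=7/400: DF=(504273/500000 − 7/400·(0))/(1+7/400) = 1239/1250 ≈ 0.991200
step 2 [1y] swap r/2=31/4947: DF=(1 − 31/4947·(0.991200))/(1+31/4947) = 2469/2500 ≈ 0.987600
step 3 [1.5y] zero: DF = P = 9791/10000 ≈ 0.979100

1 1/2 1239/1250
2 1 2469/2500
3 3/2 9791/10000
DF(1.5y) = 9791/10000 ≈ 0.979100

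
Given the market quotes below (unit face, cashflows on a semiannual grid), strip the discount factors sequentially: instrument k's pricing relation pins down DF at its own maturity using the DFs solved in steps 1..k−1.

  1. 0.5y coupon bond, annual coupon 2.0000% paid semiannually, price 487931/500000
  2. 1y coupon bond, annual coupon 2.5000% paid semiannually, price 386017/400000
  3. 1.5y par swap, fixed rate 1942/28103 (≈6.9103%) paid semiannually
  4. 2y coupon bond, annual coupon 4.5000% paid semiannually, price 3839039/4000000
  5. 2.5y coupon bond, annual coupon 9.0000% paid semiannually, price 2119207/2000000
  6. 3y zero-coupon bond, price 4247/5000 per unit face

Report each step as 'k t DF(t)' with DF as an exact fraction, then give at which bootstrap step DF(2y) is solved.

step 1 [0.5y] bond c/2=1/100: DF=(487931/500000 − 1/100·(0))/(1+1/100) = 4831/5000 ≈ 0.966200
step 2 [1y] bond c/2=1/80: DF=(386017/400000 − 1/80·(0.966200))/(1+1/80) = 2353/2500 ≈ 0.941200
step 3 [1.5y] swap r/2=971/28103: DF=(1 − 971/28103·(0.966200+0.941200))/(1+971/28103) = 9029/10000 ≈ 0.902900
step 4 [2y] bond c/2=9/400: DF=(3839039/4000000 − 9/400·(0.966200+0.941200+0.902900))/(1+9/400) = 548/625 ≈ 0.876800
step 5 [2.5y] bond c/2=9/200: DF=(2119207/2000000 − 9/200·(0.966200+0.941200+0.902900+0.876800))/(1+9/200) = 1069/1250 ≈ 0.855200
step 6 [3y] zero: DF = P = 4247/5000 ≈ 0.849400

1 1/2 4831/5000
2 1 2353/2500
3 3/2 9029/10000
4 2 548/625
5 5/2 1069/1250
6 3 4247/5000
DF(2y) is solved at step 4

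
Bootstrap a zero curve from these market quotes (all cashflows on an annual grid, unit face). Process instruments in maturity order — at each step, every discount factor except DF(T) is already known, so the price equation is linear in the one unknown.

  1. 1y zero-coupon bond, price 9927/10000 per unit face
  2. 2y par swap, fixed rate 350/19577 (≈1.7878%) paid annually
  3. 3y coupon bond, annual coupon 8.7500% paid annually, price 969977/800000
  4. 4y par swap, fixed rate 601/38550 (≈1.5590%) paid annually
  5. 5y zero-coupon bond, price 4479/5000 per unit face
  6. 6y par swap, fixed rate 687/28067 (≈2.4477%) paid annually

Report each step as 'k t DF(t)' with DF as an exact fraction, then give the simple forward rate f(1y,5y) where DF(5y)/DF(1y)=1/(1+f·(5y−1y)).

1 1 9927/10000
2 2 193/200
3 3 4787/5000
4 4 9399/10000
5 5 4479/5000
6 6 4313/5000
f(1y,5y) = ((9927/10000)/(4479/5000) − 1)/(4) = 323/11944 ≈ 2.7043%

step 1 [1y] zero: DF = P = 9927/10000 ≈ 0.992700
step 2 [2y] swap r/1=350/19577: DF=(1 − 350/19577·(0.992700))/(1+350/19577) = 193/200 ≈ 0.965000
step 3 [3y] bond c/1=7/80: DF=(969977/800000 − 7/80·(0.992700+0.965000))/(1+7/80) = 4787/5000 ≈ 0.957400
step 4 [4y] swap r/1=601/38550: DF=(1 − 601/38550·(0.992700+0.965000+0.957400))/(1+601/38550) = 9399/10000 ≈ 0.939900
step 5 [5y] zero: DF = P = 4479/5000 ≈ 0.895800
step 6 [6y] swap r/1=687/28067: DF=(1 − 687/28067·(0.992700+0.965000+0.957400+0.939900+0.895800))/(1+687/28067) = 4313/5000 ≈ 0.862600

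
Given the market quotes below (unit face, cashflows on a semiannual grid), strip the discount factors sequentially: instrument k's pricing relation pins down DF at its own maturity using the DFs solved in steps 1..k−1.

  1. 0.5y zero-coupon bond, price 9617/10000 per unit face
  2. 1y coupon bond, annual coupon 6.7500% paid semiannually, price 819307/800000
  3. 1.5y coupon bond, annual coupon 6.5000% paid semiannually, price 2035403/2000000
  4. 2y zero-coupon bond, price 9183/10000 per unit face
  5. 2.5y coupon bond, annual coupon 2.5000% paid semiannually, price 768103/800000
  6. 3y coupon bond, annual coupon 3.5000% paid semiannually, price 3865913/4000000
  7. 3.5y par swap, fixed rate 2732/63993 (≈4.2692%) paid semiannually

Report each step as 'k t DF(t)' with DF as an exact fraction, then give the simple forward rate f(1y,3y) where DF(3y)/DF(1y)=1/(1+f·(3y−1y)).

1 1/2 9617/10000
2 1 9593/10000
3 3/2 2313/2500
4 2 9183/10000
5 5/2 4509/5000
6 3 1087/1250
7 7/2 4317/5000
f(1y,3y) = ((9593/10000)/(1087/1250) − 1)/(2) = 897/17392 ≈ 5.1575%

step 1 [0.5y] zero: DF = P = 9617/10000 ≈ 0.961700
step 2 [1y] bond c/2=27/800: DF=(819307/800000 − 27/800·(0.961700))/(1+27/800) = 9593/10000 ≈ 0.959300
step 3 [1.5y] bond c/2=13/400: DF=(2035403/2000000 − 13/400·(0.961700+0.959300))/(1+13/400) = 2313/2500 ≈ 0.925200
step 4 [2y] zero: DF = P = 9183/10000 ≈ 0.918300
step 5 [2.5y] bond c/2=1/80: DF=(768103/800000 − 1/80·(0.961700+0.959300+0.925200+0.918300))/(1+1/80) = 4509/5000 ≈ 0.901800
step 6 [3y] bond c/2=7/400: DF=(3865913/4000000 − 7/400·(0.961700+0.959300+0.925200+0.918300+0.901800))/(1+7/400) = 1087/1250 ≈ 0.869600
step 7 [3.5y] swap r/2=1366/63993: DF=(1 − 1366/63993·(0.961700+0.959300+0.925200+0.918300+0.901800+0.869600))/(1+1366/63993) = 4317/5000 ≈ 0.863400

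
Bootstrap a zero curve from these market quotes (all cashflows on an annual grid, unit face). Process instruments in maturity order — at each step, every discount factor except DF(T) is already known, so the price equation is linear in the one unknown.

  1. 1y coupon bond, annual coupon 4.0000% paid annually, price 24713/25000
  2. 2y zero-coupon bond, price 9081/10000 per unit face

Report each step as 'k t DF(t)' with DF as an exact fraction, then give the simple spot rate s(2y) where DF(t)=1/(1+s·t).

step 1 [1y] bond c/1=1/25: DF=(24713/25000 − 1/25·(0))/(1+1/25) = 1901/2000 ≈ 0.950500
step 2 [2y] zero: DF = P = 9081/10000 ≈ 0.908100

1 1 1901/2000
2 2 9081/10000
s(2y) = (1/(9081/10000) − 1)/(2) = 919/18162 ≈ 5.0600%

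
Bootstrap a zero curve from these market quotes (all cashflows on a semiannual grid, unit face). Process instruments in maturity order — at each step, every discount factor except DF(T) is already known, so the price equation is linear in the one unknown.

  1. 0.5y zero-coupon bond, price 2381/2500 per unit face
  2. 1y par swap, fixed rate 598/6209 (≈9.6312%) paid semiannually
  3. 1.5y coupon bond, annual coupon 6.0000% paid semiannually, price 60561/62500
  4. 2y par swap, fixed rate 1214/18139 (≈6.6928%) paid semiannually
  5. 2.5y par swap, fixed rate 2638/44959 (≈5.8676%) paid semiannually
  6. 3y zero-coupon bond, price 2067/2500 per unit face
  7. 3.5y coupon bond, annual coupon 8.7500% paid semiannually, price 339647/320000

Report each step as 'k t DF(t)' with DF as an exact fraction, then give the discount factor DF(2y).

step 1 [0.5y] zero: DF = P = 2381/2500 ≈ 0.952400
step 2 [1y] swap r/2=299/6209: DF=(1 − 299/6209·(0.952400))/(1+299/6209) = 9103/10000 ≈ 0.910300
step 3 [1.5y] bond c/2=3/100: DF=(60561/62500 − 3/100·(0.952400+0.910300))/(1+3/100) = 1773/2000 ≈ 0.886500
step 4 [2y] swap r/2=607/18139: DF=(1 − 607/18139·(0.952400+0.910300+0.886500))/(1+607/18139) = 4393/5000 ≈ 0.878600
step 5 [2.5y] swap r/2=1319/44959: DF=(1 − 1319/44959·(0.952400+0.910300+0.886500+0.878600))/(1+1319/44959) = 8681/10000 ≈ 0.868100
step 6 [3y] zero: DF = P = 2067/2500 ≈ 0.826800
step 7 [3.5y] bond c/2=7/160: DF=(339647/320000 − 7/160·(0.952400+0.910300+0.886500+0.878600+0.868100+0.826800))/(1+7/160) = 3969/5000 ≈ 0.793800

1 1/2 2381/2500
2 1 9103/10000
3 3/2 1773/2000
4 2 4393/5000
5 5/2 8681/10000
6 3 2067/2500
7 7/2 3969/5000
DF(2y) = 4393/5000 ≈ 0.878600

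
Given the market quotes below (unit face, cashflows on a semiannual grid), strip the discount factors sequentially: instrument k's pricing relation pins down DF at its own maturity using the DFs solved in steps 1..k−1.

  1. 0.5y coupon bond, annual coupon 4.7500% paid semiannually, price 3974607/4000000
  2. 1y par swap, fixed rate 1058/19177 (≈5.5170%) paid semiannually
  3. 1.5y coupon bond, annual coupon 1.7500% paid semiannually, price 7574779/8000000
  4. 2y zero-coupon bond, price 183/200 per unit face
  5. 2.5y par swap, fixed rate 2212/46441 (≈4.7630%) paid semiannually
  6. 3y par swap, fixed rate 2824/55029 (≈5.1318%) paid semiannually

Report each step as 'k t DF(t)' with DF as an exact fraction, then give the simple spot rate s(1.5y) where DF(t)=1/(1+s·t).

1 1/2 4853/5000
2 1 9471/10000
3 3/2 461/500
4 2 183/200
5 5/2 4447/5000
6 3 2147/2500
s(1.5y) = (1/(461/500) − 1)/(3/2) = 26/461 ≈ 5.6399%

step 1 [0.5y] bond c/2=19/800: DF=(3974607/4000000 − 19/800·(0))/(1+19/800) = 4853/5000 ≈ 0.970600
step 2 [1y] swap r/2=529/19177: DF=(1 − 529/19177·(0.970600))/(1+529/19177) = 9471/10000 ≈ 0.947100
step 3 [1.5y] bond c/2=7/800: DF=(7574779/8000000 − 7/800·(0.970600+0.947100))/(1+7/800) = 461/500 ≈ 0.922000
step 4 [2y] zero: DF = P = 183/200 ≈ 0.915000
step 5 [2.5y] swap r/2=1106/46441: DF=(1 − 1106/46441·(0.970600+0.947100+0.922000+0.915000))/(1+1106/46441) = 4447/5000 ≈ 0.889400
step 6 [3y] swap r/2=1412/55029: DF=(1 − 1412/55029·(0.970600+0.947100+0.922000+0.915000+0.889400))/(1+1412/55029) = 2147/2500 ≈ 0.858800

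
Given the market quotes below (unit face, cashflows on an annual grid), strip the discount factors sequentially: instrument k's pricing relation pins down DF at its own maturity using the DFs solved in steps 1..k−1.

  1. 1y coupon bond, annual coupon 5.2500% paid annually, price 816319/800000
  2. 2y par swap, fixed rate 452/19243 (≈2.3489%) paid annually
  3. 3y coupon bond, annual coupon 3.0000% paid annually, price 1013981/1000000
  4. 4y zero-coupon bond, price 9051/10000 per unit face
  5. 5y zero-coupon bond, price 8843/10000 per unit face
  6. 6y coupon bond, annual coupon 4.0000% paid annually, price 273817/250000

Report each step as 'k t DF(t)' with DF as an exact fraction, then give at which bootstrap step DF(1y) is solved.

step 1 [1y] bond c/1=21/400: DF=(816319/800000 − 21/400·(0))/(1+21/400) = 1939/2000 ≈ 0.969500
step 2 [2y] swap r/1=452/19243: DF=(1 − 452/19243·(0.969500))/(1+452/19243) = 2387/2500 ≈ 0.954800
step 3 [3y] bond c/1=3/100: DF=(1013981/1000000 − 3/100·(0.969500+0.954800))/(1+3/100) = 2321/2500 ≈ 0.928400
step 4 [4y] zero: DF = P = 9051/10000 ≈ 0.905100
step 5 [5y] zero: DF = P = 8843/10000 ≈ 0.884300
step 6 [6y] bond c/1=1/25: DF=(273817/250000 − 1/25·(0.969500+0.954800+0.928400+0.905100+0.884300))/(1+1/25) = 4373/5000 ≈ 0.874600

1 1 1939/2000
2 2 2387/2500
3 3 2321/2500
4 4 9051/10000
5 5 8843/10000
6 6 4373/5000
DF(1y) is solved at step 1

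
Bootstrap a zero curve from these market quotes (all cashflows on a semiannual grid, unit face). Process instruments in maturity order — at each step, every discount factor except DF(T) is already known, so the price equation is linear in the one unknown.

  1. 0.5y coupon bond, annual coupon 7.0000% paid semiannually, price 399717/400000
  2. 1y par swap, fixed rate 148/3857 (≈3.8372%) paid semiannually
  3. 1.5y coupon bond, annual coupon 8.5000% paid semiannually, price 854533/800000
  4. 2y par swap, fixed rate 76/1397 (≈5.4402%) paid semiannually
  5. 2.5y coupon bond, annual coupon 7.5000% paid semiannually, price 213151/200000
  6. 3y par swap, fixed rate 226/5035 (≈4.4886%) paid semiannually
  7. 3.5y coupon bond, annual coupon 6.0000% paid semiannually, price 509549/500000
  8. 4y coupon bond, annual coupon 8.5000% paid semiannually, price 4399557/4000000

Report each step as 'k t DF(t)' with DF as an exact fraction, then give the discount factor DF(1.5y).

step 1 [0.5y] bond c/2=7/200: DF=(399717/400000 − 7/200·(0))/(1+7/200) = 1931/2000 ≈ 0.965500
step 2 [1y] swap r/2=74/3857: DF=(1 − 74/3857·(0.965500))/(1+74/3857) = 963/1000 ≈ 0.963000
step 3 [1.5y] bond c/2=17/400: DF=(854533/800000 − 17/400·(0.965500+0.963000))/(1+17/400) = 473/500 ≈ 0.946000
step 4 [2y] swap r/2=38/1397: DF=(1 − 38/1397·(0.965500+0.963000+0.946000))/(1+38/1397) = 4487/5000 ≈ 0.897400
step 5 [2.5y] bond c/2=3/80: DF=(213151/200000 − 3/80·(0.965500+0.963000+0.946000+0.897400))/(1+3/80) = 8909/10000 ≈ 0.890900
step 6 [3y] swap r/2=113/5035: DF=(1 − 113/5035·(0.965500+0.963000+0.946000+0.897400+0.890900))/(1+113/5035) = 8757/10000 ≈ 0.875700
step 7 [3.5y] bond c/2=3/100: DF=(509549/500000 − 3/100·(0.965500+0.963000+0.946000+0.897400+0.890900+0.875700))/(1+3/100) = 8281/10000 ≈ 0.828100
step 8 [4y] bond c/2=17/400: DF=(4399557/4000000 − 17/400·(0.965500+0.963000+0.946000+0.897400+0.890900+0.875700+0.828100))/(1+17/400) = 1591/2000 ≈ 0.795500

1 1/2 1931/2000
2 1 963/1000
3 3/2 473/500
4 2 4487/5000
5 5/2 8909/10000
6 3 8757/10000
7 7/2 8281/10000
8 4 1591/2000
DF(1.5y) = 473/500 ≈ 0.946000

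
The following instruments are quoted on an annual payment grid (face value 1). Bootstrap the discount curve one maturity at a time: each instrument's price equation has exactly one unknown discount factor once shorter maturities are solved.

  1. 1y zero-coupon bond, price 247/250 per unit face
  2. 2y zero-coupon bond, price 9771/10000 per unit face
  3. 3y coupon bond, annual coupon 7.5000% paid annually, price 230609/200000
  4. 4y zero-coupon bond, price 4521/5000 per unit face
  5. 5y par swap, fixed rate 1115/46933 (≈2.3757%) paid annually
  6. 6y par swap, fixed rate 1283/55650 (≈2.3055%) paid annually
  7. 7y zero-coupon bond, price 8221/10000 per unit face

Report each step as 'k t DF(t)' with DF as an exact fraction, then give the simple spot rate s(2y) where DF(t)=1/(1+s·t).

1 1 247/250
2 2 9771/10000
3 3 1871/2000
4 4 4521/5000
5 5 1777/2000
6 6 8717/10000
7 7 8221/10000
s(2y) = (1/(9771/10000) − 1)/(2) = 229/19542 ≈ 1.1718%

step 1 [1y] zero: DF = P = 247/250 ≈ 0.988000
step 2 [2y] zero: DF = P = 9771/10000 ≈ 0.977100
step 3 [3y] bond c/1=3/40: DF=(230609/200000 − 3/40·(0.988000+0.977100))/(1+3/40) = 1871/2000 ≈ 0.935500
step 4 [4y] zero: DF = P = 4521/5000 ≈ 0.904200
step 5 [5y] swap r/1=1115/46933: DF=(1 − 1115/46933·(0.988000+0.977100+0.935500+0.904200))/(1+1115/46933) = 1777/2000 ≈ 0.888500
step 6 [6y] swap r/1=1283/55650: DF=(1 − 1283/55650·(0.988000+0.977100+0.935500+0.904200+0.888500))/(1+1283/55650) = 8717/10000 ≈ 0.871700
step 7 [7y] zero: DF = P = 8221/10000 ≈ 0.822100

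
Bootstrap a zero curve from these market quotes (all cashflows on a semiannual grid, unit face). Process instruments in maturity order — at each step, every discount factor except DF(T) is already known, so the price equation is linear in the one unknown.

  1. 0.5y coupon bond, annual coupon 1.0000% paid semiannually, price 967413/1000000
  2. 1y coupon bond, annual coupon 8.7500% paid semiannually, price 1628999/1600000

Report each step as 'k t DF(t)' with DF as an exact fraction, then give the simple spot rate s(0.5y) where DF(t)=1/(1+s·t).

step 1 [0.5y] bond c/2=1/200: DF=(967413/1000000 − 1/200·(0))/(1+1/200) = 4813/5000 ≈ 0.962600
step 2 [1y] bond c/2=7/160: DF=(1628999/1600000 − 7/160·(0.962600))/(1+7/160) = 9351/10000 ≈ 0.935100

1 1/2 4813/5000
2 1 9351/10000
s(0.5y) = (1/(4813/5000) − 1)/(1/2) = 374/4813 ≈ 7.7706%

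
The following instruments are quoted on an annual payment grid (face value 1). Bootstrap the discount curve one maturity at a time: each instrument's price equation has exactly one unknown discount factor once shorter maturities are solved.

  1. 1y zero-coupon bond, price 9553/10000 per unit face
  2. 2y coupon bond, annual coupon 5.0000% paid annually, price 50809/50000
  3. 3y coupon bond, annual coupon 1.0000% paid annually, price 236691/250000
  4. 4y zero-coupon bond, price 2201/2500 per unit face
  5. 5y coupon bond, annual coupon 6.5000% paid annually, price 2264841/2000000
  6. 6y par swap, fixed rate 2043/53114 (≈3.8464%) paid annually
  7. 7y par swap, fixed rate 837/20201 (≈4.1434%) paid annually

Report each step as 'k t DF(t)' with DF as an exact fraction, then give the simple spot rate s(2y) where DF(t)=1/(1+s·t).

step 1 [1y] zero: DF = P = 9553/10000 ≈ 0.955300
step 2 [2y] bond c/1=1/20: DF=(50809/50000 − 1/20·(0.955300))/(1+1/20) = 9223/10000 ≈ 0.922300
step 3 [3y] bond c/1=1/100: DF=(236691/250000 − 1/100·(0.955300+0.922300))/(1+1/100) = 2297/2500 ≈ 0.918800
step 4 [4y] zero: DF = P = 2201/2500 ≈ 0.880400
step 5 [5y] bond c/1=13/200: DF=(2264841/2000000 − 13/200·(0.955300+0.922300+0.918800+0.880400))/(1+13/200) = 8389/10000 ≈ 0.838900
step 6 [6y] swap r/1=2043/53114: DF=(1 − 2043/53114·(0.955300+0.922300+0.918800+0.880400+0.838900))/(1+2043/53114) = 7957/10000 ≈ 0.795700
step 7 [7y] swap r/1=837/20201: DF=(1 − 837/20201·(0.955300+0.922300+0.918800+0.880400+0.838900+0.795700))/(1+837/20201) = 7489/10000 ≈ 0.748900

1 1 9553/10000
2 2 9223/10000
3 3 2297/2500
4 4 2201/2500
5 5 8389/10000
6 6 7957/10000
7 7 7489/10000
s(2y) = (1/(9223/10000) − 1)/(2) = 777/18446 ≈ 4.2123%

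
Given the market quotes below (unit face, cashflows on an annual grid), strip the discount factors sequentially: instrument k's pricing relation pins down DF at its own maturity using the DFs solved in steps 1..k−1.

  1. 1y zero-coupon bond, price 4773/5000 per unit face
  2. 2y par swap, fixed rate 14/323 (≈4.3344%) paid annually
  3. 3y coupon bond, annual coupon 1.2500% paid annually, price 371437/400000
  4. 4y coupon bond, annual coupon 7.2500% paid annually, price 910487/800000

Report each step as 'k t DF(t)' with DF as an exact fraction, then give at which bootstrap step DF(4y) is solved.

step 1 [1y] zero: DF = P = 4773/5000 ≈ 0.954600
step 2 [2y] swap r/1=14/323: DF=(1 − 14/323·(0.954600))/(1+14/323) = 2297/2500 ≈ 0.918800
step 3 [3y] bond c/1=1/80: DF=(371437/400000 − 1/80·(0.954600+0.918800))/(1+1/80) = 447/500 ≈ 0.894000
step 4 [4y] bond c/1=29/400: DF=(910487/800000 − 29/400·(0.954600+0.918800+0.894000))/(1+29/400) = 8741/10000 ≈ 0.874100

1 1 4773/5000
2 2 2297/2500
3 3 447/500
4 4 8741/10000
DF(4y) is solved at step 4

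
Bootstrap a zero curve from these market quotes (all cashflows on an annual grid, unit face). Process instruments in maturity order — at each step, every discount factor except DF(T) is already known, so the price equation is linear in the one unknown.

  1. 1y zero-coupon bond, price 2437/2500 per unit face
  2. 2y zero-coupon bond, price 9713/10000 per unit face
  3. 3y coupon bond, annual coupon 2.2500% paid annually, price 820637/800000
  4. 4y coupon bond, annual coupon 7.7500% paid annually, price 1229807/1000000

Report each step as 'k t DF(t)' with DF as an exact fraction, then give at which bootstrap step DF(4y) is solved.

step 1 [1y] zero: DF = P = 2437/2500 ≈ 0.974800
step 2 [2y] zero: DF = P = 9713/10000 ≈ 0.971300
step 3 [3y] bond c/1=9/400: DF=(820637/800000 − 9/400·(0.974800+0.971300))/(1+9/400) = 2401/2500 ≈ 0.960400
step 4 [4y] bond c/1=31/400: DF=(1229807/1000000 − 31/400·(0.974800+0.971300+0.960400))/(1+31/400) = 9323/10000 ≈ 0.932300

1 1 2437/2500
2 2 9713/10000
3 3 2401/2500
4 4 9323/10000
DF(4y) is solved at step 4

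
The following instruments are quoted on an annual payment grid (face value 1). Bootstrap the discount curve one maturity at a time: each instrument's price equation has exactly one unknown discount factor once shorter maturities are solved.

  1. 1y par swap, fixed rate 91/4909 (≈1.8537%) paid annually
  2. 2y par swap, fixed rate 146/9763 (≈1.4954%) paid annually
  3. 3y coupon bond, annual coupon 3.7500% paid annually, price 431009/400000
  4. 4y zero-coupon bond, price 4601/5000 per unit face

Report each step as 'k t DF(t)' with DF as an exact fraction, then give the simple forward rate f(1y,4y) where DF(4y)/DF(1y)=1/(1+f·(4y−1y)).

step 1 [1y] swap r/1=91/4909: DF=(1 − 91/4909·(0))/(1+91/4909) = 4909/5000 ≈ 0.981800
step 2 [2y] swap r/1=146/9763: DF=(1 − 146/9763·(0.981800))/(1+146/9763) = 2427/2500 ≈ 0.970800
step 3 [3y] bond c/1=3/80: DF=(431009/400000 − 3/80·(0.981800+0.970800))/(1+3/80) = 121/125 ≈ 0.968000
step 4 [4y] zero: DF = P = 4601/5000 ≈ 0.920200

1 1 4909/5000
2 2 2427/2500
3 3 121/125
4 4 4601/5000
f(1y,4y) = ((4909/5000)/(4601/5000) − 1)/(3) = 308/13803 ≈ 2.2314%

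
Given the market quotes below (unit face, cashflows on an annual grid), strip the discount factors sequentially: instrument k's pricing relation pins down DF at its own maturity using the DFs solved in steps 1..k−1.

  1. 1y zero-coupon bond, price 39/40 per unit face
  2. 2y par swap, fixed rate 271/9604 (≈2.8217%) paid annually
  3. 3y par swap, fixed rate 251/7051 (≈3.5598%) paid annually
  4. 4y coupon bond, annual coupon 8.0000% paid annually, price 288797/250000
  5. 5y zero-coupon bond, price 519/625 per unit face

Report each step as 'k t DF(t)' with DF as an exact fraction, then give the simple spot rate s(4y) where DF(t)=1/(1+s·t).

1 1 39/40
2 2 4729/5000
3 3 2249/2500
4 4 8607/10000
5 5 519/625
s(4y) = (1/(8607/10000) − 1)/(4) = 1393/34428 ≈ 4.0461%

step 1 [1y] zero: DF = P = 39/40 ≈ 0.975000
step 2 [2y] swap r/1=271/9604: DF=(1 − 271/9604·(0.975000))/(1+271/9604) = 4729/5000 ≈ 0.945800
step 3 [3y] swap r/1=251/7051: DF=(1 − 251/7051·(0.975000+0.945800))/(1+251/7051) = 2249/2500 ≈ 0.899600
step 4 [4y] bond c/1=2/25: DF=(288797/250000 − 2/25·(0.975000+0.945800+0.899600))/(1+2/25) = 8607/10000 ≈ 0.860700
step 5 [5y] zero: DF = P = 519/625 ≈ 0.830400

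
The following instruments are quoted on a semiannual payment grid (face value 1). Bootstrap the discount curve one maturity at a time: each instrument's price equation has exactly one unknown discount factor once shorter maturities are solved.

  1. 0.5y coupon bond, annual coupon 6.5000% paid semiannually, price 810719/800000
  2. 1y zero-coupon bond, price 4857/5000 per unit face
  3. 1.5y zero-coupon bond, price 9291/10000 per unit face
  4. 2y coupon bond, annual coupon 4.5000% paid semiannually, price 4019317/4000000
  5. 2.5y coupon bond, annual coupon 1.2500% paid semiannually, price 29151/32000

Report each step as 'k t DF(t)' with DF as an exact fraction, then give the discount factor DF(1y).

1 1/2 1963/2000
2 1 4857/5000
3 3/2 9291/10000
4 2 9193/10000
5 5/2 8817/10000
DF(1y) = 4857/5000 ≈ 0.971400

step 1 [0.5y] bond c/2=13/400: DF=(810719/800000 − 13/400·(0))/(1+13/400) = 1963/2000 ≈ 0.981500
step 2 [1y] zero: DF = P = 4857/5000 ≈ 0.971400
step 3 [1.5y] zero: DF = P = 9291/10000 ≈ 0.929100
step 4 [2y] bond c/2=9/400: DF=(4019317/4000000 − 9/400·(0.981500+0.971400+0.929100))/(1+9/400) = 9193/10000 ≈ 0.919300
step 5 [2.5y] bond c/2=1/160: DF=(29151/32000 − 1/160·(0.981500+0.971400+0.929100+0.919300))/(1+1/160) = 8817/10000 ≈ 0.881700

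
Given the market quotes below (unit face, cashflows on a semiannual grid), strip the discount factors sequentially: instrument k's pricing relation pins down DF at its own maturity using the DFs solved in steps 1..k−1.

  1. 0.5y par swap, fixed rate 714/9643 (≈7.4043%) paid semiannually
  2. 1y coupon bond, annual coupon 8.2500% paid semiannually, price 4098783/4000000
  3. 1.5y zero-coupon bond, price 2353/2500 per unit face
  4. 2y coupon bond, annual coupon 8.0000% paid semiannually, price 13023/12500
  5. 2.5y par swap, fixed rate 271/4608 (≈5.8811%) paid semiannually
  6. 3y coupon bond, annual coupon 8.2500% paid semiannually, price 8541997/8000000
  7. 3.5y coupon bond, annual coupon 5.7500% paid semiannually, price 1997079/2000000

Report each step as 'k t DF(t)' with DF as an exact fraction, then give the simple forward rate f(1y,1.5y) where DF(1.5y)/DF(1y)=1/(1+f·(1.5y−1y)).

step 1 [0.5y] swap r/2=357/9643: DF=(1 − 357/9643·(0))/(1+357/9643) = 9643/10000 ≈ 0.964300
step 2 [1y] bond c/2=33/800: DF=(4098783/4000000 − 33/800·(0.964300))/(1+33/800) = 9459/10000 ≈ 0.945900
step 3 [1.5y] zero: DF = P = 2353/2500 ≈ 0.941200
step 4 [2y] bond c/2=1/25: DF=(13023/12500 − 1/25·(0.964300+0.945900+0.941200))/(1+1/25) = 8921/10000 ≈ 0.892100
step 5 [2.5y] swap r/2=271/9216: DF=(1 − 271/9216·(0.964300+0.945900+0.941200+0.892100))/(1+271/9216) = 1729/2000 ≈ 0.864500
step 6 [3y] bond c/2=33/800: DF=(8541997/8000000 − 33/800·(0.964300+0.945900+0.941200+0.892100+0.864500))/(1+33/800) = 8429/10000 ≈ 0.842900
step 7 [3.5y] bond c/2=23/800: DF=(1997079/2000000 − 23/800·(0.964300+0.945900+0.941200+0.892100+0.864500+0.842900))/(1+23/800) = 8183/10000 ≈ 0.818300

1 1/2 9643/10000
2 1 9459/10000
3 3/2 2353/2500
4 2 8921/10000
5 5/2 1729/2000
6 3 8429/10000
7 7/2 8183/10000
f(1y,1.5y) = ((9459/10000)/(2353/2500) − 1)/(1/2) = 47/4706 ≈ 0.9987%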